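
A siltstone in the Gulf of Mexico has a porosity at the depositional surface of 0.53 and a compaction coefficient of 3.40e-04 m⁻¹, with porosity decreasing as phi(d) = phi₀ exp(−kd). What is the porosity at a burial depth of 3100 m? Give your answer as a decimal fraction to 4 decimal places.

Working in km (1 km = 1000 m; k in km⁻¹ = k in m⁻¹ × 1000):
phi = phi₀·exp(−k·d) = 0.53 × exp(−0.34 × 3.1) = 0.53 × exp(−1.054)
  = 0.53 × 0.3485 = 0.1847

0.1847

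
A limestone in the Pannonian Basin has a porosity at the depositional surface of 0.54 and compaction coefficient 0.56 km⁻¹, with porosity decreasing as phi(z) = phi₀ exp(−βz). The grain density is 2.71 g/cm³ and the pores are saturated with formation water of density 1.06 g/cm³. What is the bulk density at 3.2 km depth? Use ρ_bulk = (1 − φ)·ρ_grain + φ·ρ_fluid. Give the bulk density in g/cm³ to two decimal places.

2.56 g/cm³

Porosity at depth: phi = 0.54·exp(−0.56×3.2) = 0.54×0.1666 = 0.0900
Bulk density: ρ_b = (1−phi)ρ_g + phi·ρ_f = 0.9100×2.71 + 0.0900×1.06
       = 2.466 + 0.095 = 2.562 g/cm³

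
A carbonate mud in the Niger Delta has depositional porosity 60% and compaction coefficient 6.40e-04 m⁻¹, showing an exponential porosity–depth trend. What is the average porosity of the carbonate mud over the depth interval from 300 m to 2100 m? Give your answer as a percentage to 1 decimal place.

Working in km (1 km = 1000 m; k in km⁻¹ = k in m⁻¹ × 1000):
⟨n⟩ = (1/(z₂−z₁)) ∫ n₀ e^(−kz) dz = n₀·(e^(−k·z₁) − e^(−k·z₂)) / (k·(z₂−z₁))
e^(−0.64×0.3) = 0.8253; e^(−0.64×2.1) = 0.2608
⟨n⟩ = 0.6 × (0.8253 − 0.2608) / (0.64 × 1.8) = 0.6 × 0.4900 = 0.2940

29.4%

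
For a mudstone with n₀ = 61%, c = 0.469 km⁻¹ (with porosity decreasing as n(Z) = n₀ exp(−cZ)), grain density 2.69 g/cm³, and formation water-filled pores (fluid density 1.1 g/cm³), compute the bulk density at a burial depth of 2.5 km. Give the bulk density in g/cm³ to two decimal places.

2.39 g/cm³

Porosity at depth: n = 0.61·exp(−0.469×2.5) = 0.61×0.3096 = 0.1889
Bulk density: ρ_b = (1−n)ρ_g + n·ρ_f = 0.8111×2.69 + 0.1889×1.1
       = 2.182 + 0.208 = 2.390 g/cm³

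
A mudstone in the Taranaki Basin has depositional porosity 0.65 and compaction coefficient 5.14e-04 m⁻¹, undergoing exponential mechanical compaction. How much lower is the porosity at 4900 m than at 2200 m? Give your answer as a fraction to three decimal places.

Working in km (1 km = 1000 m; β in km⁻¹ = β in m⁻¹ × 1000):
φ(2.2) = 0.65·e^(−0.514×2.2) = 0.2098
φ(4.9) = 0.65·e^(−0.514×4.9) = 0.0524
Δφ = 0.2098 − 0.0524 = 0.1574

0.157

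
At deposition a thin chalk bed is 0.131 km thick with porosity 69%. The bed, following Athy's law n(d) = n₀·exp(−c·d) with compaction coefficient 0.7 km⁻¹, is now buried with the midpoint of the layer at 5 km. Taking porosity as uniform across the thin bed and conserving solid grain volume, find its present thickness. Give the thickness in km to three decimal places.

Porosity at 5 km: n = 0.69·exp(−0.7×5) = 0.0208
Solid-volume conservation: h(1−n) = h₀(1−n₀) ⇒ h = h₀·(1−n₀)/(1−n)
h = 0.131 × (1 − 0.69)/(1 − 0.0208) = 0.131 × 0.3166 = 0.0415 km

0.041 km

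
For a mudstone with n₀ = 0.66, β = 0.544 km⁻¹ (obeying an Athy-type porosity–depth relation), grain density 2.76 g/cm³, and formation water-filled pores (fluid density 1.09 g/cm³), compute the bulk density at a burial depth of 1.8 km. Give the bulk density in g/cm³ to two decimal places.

Porosity at depth: n = 0.66·exp(−0.544×1.8) = 0.66×0.3756 = 0.2479
Bulk density: ρ_b = (1−n)ρ_g + n·ρ_f = 0.7521×2.76 + 0.2479×1.09
       = 2.076 + 0.270 = 2.346 g/cm³

2.35 g/cm³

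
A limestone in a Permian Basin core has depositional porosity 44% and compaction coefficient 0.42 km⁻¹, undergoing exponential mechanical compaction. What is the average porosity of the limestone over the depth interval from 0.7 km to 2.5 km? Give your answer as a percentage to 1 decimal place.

⟨n⟩ = (1/(d₂−d₁)) ∫ n₀ e^(−kd) dd = n₀·(e^(−k·d₁) − e^(−k·d₂)) / (k·(d₂−d₁))
e^(−0.42×0.7) = 0.7453; e^(−0.42×2.5) = 0.3499
⟨n⟩ = 0.44 × (0.7453 − 0.3499) / (0.42 × 1.8) = 0.44 × 0.5229 = 0.2301

23.0%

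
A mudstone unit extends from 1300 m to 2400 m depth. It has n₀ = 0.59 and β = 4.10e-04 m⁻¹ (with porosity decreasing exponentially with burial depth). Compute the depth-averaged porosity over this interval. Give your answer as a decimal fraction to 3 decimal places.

0.279

Working in km (1 km = 1000 m; β in km⁻¹ = β in m⁻¹ × 1000):
⟨n⟩ = (1/(z₂−z₁)) ∫ n₀ e^(−βz) dz = n₀·(e^(−β·z₁) − e^(−β·z₂)) / (β·(z₂−z₁))
e^(−0.41×1.3) = 0.5868; e^(−0.41×2.4) = 0.3738
⟨n⟩ = 0.59 × (0.5868 − 0.3738) / (0.41 × 1.1) = 0.59 × 0.4723 = 0.2787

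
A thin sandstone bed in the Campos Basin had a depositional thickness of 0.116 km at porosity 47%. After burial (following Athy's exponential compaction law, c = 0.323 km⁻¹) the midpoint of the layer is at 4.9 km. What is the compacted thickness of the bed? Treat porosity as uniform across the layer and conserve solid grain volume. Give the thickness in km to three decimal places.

0.068 km

Porosity at 4.9 km: φ = 0.47·exp(−0.323×4.9) = 0.0965
Solid-volume conservation: h(1−φ) = h₀(1−φ₀) ⇒ h = h₀·(1−φ₀)/(1−φ)
h = 0.116 × (1 − 0.47)/(1 − 0.0965) = 0.116 × 0.5866 = 0.0681 km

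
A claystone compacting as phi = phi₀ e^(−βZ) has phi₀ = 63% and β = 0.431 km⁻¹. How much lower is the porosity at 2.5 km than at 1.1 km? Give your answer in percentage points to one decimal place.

17.8 percentage points

phi(1.1) = 0.63·e^(−0.431×1.1) = 0.3921
phi(2.5) = 0.63·e^(−0.431×2.5) = 0.2145
Δphi = 0.3921 − 0.2145 = 0.1777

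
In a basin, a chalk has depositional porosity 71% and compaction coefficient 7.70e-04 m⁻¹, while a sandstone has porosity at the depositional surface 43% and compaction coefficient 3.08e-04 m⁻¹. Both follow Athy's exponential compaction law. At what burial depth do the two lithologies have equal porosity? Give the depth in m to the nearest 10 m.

Working in km (1 km = 1000 m; β in km⁻¹ = β in m⁻¹ × 1000):
Set φ₀ₐ e^(−βₐZ) = φ₀ᵦ e^(−βᵦZ) ⇒ ln(φ₀ₐ/φ₀ᵦ) = (βₐ − βᵦ)·Z
Z = ln(0.71/0.43) / (0.77 − 0.308) = 0.5015 / 0.462 = 1.085 km

1090 m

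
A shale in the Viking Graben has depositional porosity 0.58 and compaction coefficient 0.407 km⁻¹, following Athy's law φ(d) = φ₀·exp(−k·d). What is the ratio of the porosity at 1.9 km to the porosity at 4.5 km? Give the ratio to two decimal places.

φ(d₁)/φ(d₂) = e^(−k·d₁)/e^(−k·d₂) = e^{k(d₂−d₁)}
= exp(0.407 × 2.6) = exp(1.058) = 2.8812

2.88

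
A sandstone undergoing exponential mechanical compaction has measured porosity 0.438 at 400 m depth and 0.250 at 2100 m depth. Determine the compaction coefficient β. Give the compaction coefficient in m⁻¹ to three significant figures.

Working in km (1 km = 1000 m; β in km⁻¹ = β in m⁻¹ × 1000):
Athy: phi(d) = phi₀ e^(−βd) ⇒ phi₁/phi₂ = e^{β(d₂−d₁)} ⇒ β = ln(phi₁/phi₂)/(d₂−d₁)
β = ln(0.438/0.25) / (2.1 − 0.4) = ln(1.752) / 1.7 = 0.5608 / 1.7 = 0.3299 km⁻¹

0.000330 m⁻¹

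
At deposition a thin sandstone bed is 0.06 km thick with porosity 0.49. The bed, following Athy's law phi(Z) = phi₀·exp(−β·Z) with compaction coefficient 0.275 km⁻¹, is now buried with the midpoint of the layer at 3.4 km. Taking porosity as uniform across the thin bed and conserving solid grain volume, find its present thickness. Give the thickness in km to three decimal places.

Porosity at 3.4 km: phi = 0.49·exp(−0.275×3.4) = 0.1924
Solid-volume conservation: h(1−phi) = h₀(1−phi₀) ⇒ h = h₀·(1−phi₀)/(1−phi)
h = 0.06 × (1 − 0.49)/(1 − 0.1924) = 0.06 × 0.6315 = 0.0379 km

0.038 km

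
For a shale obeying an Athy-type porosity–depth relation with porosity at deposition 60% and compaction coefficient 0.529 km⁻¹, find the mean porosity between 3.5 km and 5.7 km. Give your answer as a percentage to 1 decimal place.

⟨n⟩ = (1/(Z₂−Z₁)) ∫ n₀ e^(−βZ) dZ = n₀·(e^(−β·Z₁) − e^(−β·Z₂)) / (β·(Z₂−Z₁))
e^(−0.529×3.5) = 0.1570; e^(−0.529×5.7) = 0.0490
⟨n⟩ = 0.6 × (0.1570 − 0.0490) / (0.529 × 2.2) = 0.6 × 0.0928 = 0.0557

5.6%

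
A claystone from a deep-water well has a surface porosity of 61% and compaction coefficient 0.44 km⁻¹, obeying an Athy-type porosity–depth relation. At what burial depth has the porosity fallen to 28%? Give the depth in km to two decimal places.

1.77 km

Invert Athy's law: z = ln(φ₀/φ) / c
z = ln(0.61/0.28) / 0.44 = ln(2.179) / 0.44 = 0.7787 / 0.44 = 1.770 km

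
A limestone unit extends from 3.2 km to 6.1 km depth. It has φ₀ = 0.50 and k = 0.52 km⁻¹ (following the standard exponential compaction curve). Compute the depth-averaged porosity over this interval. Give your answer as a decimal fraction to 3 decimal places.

⟨φ⟩ = (1/(Z₂−Z₁)) ∫ φ₀ e^(−kZ) dZ = φ₀·(e^(−k·Z₁) − e^(−k·Z₂)) / (k·(Z₂−Z₁))
e^(−0.52×3.2) = 0.1894; e^(−0.52×6.1) = 0.0419
⟨φ⟩ = 0.5 × (0.1894 − 0.0419) / (0.52 × 2.9) = 0.5 × 0.0978 = 0.0489

0.049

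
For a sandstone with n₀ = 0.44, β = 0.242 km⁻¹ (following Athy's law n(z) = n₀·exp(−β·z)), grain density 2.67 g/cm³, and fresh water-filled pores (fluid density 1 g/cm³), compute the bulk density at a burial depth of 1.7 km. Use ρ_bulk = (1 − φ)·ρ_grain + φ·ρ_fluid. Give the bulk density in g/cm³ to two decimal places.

Porosity at depth: n = 0.44·exp(−0.242×1.7) = 0.44×0.6627 = 0.2916
Bulk density: ρ_b = (1−n)ρ_g + n·ρ_f = 0.7084×2.67 + 0.2916×1
       = 1.891 + 0.292 = 2.183 g/cm³

2.18 g/cm³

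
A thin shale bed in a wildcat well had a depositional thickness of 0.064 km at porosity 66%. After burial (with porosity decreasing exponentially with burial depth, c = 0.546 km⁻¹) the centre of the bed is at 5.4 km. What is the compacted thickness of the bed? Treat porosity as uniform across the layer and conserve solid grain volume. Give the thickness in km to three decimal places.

Porosity at 5.4 km: φ = 0.66·exp(−0.546×5.4) = 0.0346
Solid-volume conservation: h(1−φ) = h₀(1−φ₀) ⇒ h = h₀·(1−φ₀)/(1−φ)
h = 0.064 × (1 − 0.66)/(1 − 0.0346) = 0.064 × 0.3522 = 0.0225 km

0.023 km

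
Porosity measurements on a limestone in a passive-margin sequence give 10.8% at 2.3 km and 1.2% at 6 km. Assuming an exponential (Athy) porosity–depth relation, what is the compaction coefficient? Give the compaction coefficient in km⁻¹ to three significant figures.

0.594 km⁻¹

Athy: n(z) = n₀ e^(−βz) ⇒ n₁/n₂ = e^{β(z₂−z₁)} ⇒ β = ln(n₁/n₂)/(z₂−z₁)
β = ln(0.108/0.012) / (6 − 2.3) = ln(9) / 3.7 = 2.1972 / 3.7 = 0.5938 km⁻¹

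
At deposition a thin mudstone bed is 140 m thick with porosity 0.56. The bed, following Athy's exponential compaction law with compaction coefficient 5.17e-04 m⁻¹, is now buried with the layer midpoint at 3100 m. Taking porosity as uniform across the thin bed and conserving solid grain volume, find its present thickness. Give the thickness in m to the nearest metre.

Working in km (1 km = 1000 m; c in km⁻¹ = c in m⁻¹ × 1000):
Porosity at 3.1 km: n = 0.56·exp(−0.517×3.1) = 0.1128
Solid-volume conservation: h(1−n) = h₀(1−n₀) ⇒ h = h₀·(1−n₀)/(1−n)
h = 0.14 × (1 − 0.56)/(1 − 0.1128) = 0.14 × 0.4959 = 0.0694 km

69 m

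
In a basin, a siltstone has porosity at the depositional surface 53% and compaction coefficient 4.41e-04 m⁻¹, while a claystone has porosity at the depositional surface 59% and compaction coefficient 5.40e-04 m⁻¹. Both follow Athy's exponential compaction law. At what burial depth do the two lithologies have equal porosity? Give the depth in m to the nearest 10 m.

1080 m

Working in km (1 km = 1000 m; k in km⁻¹ = k in m⁻¹ × 1000):
Set n₀ₐ e^(−kₐZ) = n₀ᵦ e^(−kᵦZ) ⇒ ln(n₀ₐ/n₀ᵦ) = (kₐ − kᵦ)·Z
Z = ln(0.53/0.59) / (0.441 − 0.54) = -0.1072 / -0.099 = 1.083 km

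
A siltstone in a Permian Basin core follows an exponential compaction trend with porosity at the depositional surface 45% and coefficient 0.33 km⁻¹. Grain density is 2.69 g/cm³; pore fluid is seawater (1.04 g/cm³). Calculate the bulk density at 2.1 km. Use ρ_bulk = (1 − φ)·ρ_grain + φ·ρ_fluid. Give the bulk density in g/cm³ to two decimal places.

2.32 g/cm³

Porosity at depth: φ = 0.45·exp(−0.33×2.1) = 0.45×0.5001 = 0.2250
Bulk density: ρ_b = (1−φ)ρ_g + φ·ρ_f = 0.7750×2.69 + 0.2250×1.04
       = 2.085 + 0.234 = 2.319 g/cm³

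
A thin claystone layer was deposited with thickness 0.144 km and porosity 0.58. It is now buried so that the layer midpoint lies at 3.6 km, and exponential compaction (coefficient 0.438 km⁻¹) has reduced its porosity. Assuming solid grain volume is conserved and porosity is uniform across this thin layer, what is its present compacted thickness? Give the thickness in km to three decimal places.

0.069 km

Porosity at 3.6 km: n = 0.58·exp(−0.438×3.6) = 0.1198
Solid-volume conservation: h(1−n) = h₀(1−n₀) ⇒ h = h₀·(1−n₀)/(1−n)
h = 0.144 × (1 − 0.58)/(1 − 0.1198) = 0.144 × 0.4772 = 0.0687 km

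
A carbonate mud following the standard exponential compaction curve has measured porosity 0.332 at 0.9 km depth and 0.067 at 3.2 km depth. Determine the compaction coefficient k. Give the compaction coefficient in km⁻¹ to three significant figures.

0.696 km⁻¹

Athy: n(z) = n₀ e^(−kz) ⇒ n₁/n₂ = e^{k(z₂−z₁)} ⇒ k = ln(n₁/n₂)/(z₂−z₁)
k = ln(0.332/0.067) / (3.2 − 0.9) = ln(4.955) / 2.3 = 1.6004 / 2.3 = 0.6958 km⁻¹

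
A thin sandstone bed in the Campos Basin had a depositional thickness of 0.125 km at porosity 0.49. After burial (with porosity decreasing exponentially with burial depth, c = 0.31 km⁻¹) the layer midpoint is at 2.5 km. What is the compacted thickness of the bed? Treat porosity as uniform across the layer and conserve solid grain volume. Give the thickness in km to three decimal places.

0.082 km

Porosity at 2.5 km: phi = 0.49·exp(−0.31×2.5) = 0.2257
Solid-volume conservation: h(1−phi) = h₀(1−phi₀) ⇒ h = h₀·(1−phi₀)/(1−phi)
h = 0.125 × (1 − 0.49)/(1 − 0.2257) = 0.125 × 0.6587 = 0.0823 km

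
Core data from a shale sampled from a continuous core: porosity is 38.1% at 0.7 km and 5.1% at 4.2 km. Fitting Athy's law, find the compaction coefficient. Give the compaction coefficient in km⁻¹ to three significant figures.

0.575 km⁻¹

Athy: φ(Z) = φ₀ e^(−cZ) ⇒ φ₁/φ₂ = e^{c(Z₂−Z₁)} ⇒ c = ln(φ₁/φ₂)/(Z₂−Z₁)
c = ln(0.381/0.051) / (4.2 − 0.7) = ln(7.471) / 3.5 = 2.0110 / 3.5 = 0.5746 km⁻¹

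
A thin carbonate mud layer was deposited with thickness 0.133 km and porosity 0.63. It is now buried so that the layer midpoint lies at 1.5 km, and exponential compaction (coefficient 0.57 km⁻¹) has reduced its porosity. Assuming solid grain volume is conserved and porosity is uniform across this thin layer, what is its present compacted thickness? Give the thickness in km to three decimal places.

0.067 km

Porosity at 1.5 km: n = 0.63·exp(−0.57×1.5) = 0.2679
Solid-volume conservation: h(1−n) = h₀(1−n₀) ⇒ h = h₀·(1−n₀)/(1−n)
h = 0.133 × (1 − 0.63)/(1 − 0.2679) = 0.133 × 0.5054 = 0.0672 km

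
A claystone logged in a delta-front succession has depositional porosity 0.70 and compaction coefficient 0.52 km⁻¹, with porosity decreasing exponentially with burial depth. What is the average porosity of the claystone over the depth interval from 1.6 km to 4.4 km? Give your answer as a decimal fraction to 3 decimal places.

⟨n⟩ = (1/(z₂−z₁)) ∫ n₀ e^(−kz) dz = n₀·(e^(−k·z₁) − e^(−k·z₂)) / (k·(z₂−z₁))
e^(−0.52×1.6) = 0.4352; e^(−0.52×4.4) = 0.1015
⟨n⟩ = 0.7 × (0.4352 − 0.1015) / (0.52 × 2.8) = 0.7 × 0.2292 = 0.1604

0.160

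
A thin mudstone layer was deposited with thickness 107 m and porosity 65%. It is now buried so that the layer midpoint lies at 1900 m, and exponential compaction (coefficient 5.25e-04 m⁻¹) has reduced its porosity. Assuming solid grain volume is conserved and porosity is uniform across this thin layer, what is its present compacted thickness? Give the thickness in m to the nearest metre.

Working in km (1 km = 1000 m; k in km⁻¹ = k in m⁻¹ × 1000):
Porosity at 1.9 km: φ = 0.65·exp(−0.525×1.9) = 0.2397
Solid-volume conservation: h(1−φ) = h₀(1−φ₀) ⇒ h = h₀·(1−φ₀)/(1−φ)
h = 0.107 × (1 − 0.65)/(1 − 0.2397) = 0.107 × 0.4604 = 0.0493 km

49 m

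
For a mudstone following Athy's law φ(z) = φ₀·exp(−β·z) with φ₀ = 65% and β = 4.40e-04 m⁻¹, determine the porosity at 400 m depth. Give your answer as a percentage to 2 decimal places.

Working in km (1 km = 1000 m; β in km⁻¹ = β in m⁻¹ × 1000):
φ = φ₀·exp(−β·z) = 0.65 × exp(−0.44 × 0.4) = 0.65 × exp(−0.176)
  = 0.65 × 0.8386 = 0.5451

54.51%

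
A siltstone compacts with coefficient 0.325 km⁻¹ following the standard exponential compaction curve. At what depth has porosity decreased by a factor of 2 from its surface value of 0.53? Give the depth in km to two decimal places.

2.13 km

phi/phi₀ = 1/2 ⇒ exp(−k·d) = 1/2 ⇒ d = ln(2) / k
d = 0.6931 / 0.325 = 2.133 km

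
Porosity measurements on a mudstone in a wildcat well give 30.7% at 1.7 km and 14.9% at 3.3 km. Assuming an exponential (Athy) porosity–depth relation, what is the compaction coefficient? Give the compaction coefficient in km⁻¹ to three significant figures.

Athy: n(d) = n₀ e^(−cd) ⇒ n₁/n₂ = e^{c(d₂−d₁)} ⇒ c = ln(n₁/n₂)/(d₂−d₁)
c = ln(0.307/0.149) / (3.3 − 1.7) = ln(2.06) / 1.6 = 0.7229 / 1.6 = 0.4518 km⁻¹

0.452 km⁻¹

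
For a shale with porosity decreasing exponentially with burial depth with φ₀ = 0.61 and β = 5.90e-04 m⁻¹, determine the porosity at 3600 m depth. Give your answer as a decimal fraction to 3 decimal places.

0.073

Working in km (1 km = 1000 m; β in km⁻¹ = β in m⁻¹ × 1000):
φ = φ₀·exp(−β·d) = 0.61 × exp(−0.59 × 3.6) = 0.61 × exp(−2.124)
  = 0.61 × 0.1196 = 0.0729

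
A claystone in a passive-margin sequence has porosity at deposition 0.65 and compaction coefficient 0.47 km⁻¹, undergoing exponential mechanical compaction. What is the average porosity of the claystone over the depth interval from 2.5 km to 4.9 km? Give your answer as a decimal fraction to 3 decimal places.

⟨φ⟩ = (1/(z₂−z₁)) ∫ φ₀ e^(−cz) dz = φ₀·(e^(−c·z₁) − e^(−c·z₂)) / (c·(z₂−z₁))
e^(−0.47×2.5) = 0.3088; e^(−0.47×4.9) = 0.1000
⟨φ⟩ = 0.65 × (0.3088 − 0.1000) / (0.47 × 2.4) = 0.65 × 0.1852 = 0.1204

0.120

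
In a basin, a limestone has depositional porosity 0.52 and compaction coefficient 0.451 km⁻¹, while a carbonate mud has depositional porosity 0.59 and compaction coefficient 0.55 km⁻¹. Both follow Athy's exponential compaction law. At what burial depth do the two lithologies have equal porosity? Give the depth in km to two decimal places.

Set φ₀ₐ e^(−kₐZ) = φ₀ᵦ e^(−kᵦZ) ⇒ ln(φ₀ₐ/φ₀ᵦ) = (kₐ − kᵦ)·Z
Z = ln(0.52/0.59) / (0.451 − 0.55) = -0.1263 / -0.099 = 1.276 km

1.28 km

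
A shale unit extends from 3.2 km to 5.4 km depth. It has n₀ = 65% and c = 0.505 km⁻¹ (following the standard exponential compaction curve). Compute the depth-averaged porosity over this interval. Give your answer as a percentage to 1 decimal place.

⟨n⟩ = (1/(d₂−d₁)) ∫ n₀ e^(−cd) dd = n₀·(e^(−c·d₁) − e^(−c·d₂)) / (c·(d₂−d₁))
e^(−0.505×3.2) = 0.1987; e^(−0.505×5.4) = 0.0654
⟨n⟩ = 0.65 × (0.1987 − 0.0654) / (0.505 × 2.2) = 0.65 × 0.1200 = 0.0780

7.8%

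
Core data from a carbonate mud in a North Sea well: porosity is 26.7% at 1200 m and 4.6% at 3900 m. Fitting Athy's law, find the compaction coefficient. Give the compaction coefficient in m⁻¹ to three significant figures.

Working in km (1 km = 1000 m; k in km⁻¹ = k in m⁻¹ × 1000):
Athy: φ(Z) = φ₀ e^(−kZ) ⇒ φ₁/φ₂ = e^{k(Z₂−Z₁)} ⇒ k = ln(φ₁/φ₂)/(Z₂−Z₁)
k = ln(0.267/0.046) / (3.9 − 1.2) = ln(5.804) / 2.7 = 1.7586 / 2.7 = 0.6513 km⁻¹

0.000651 m⁻¹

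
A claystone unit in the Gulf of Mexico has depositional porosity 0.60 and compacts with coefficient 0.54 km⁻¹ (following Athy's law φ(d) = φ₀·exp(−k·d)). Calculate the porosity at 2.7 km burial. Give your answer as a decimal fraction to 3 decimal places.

0.140

φ = φ₀·exp(−k·d) = 0.6 × exp(−0.54 × 2.7) = 0.6 × exp(−1.458)
  = 0.6 × 0.2327 = 0.1396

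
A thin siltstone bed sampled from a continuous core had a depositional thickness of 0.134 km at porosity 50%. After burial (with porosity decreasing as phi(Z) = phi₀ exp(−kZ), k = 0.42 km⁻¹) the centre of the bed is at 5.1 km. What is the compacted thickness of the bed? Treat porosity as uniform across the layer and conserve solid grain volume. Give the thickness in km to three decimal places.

Porosity at 5.1 km: phi = 0.5·exp(−0.42×5.1) = 0.0587
Solid-volume conservation: h(1−phi) = h₀(1−phi₀) ⇒ h = h₀·(1−phi₀)/(1−phi)
h = 0.134 × (1 − 0.5)/(1 − 0.0587) = 0.134 × 0.5312 = 0.0712 km

0.071 km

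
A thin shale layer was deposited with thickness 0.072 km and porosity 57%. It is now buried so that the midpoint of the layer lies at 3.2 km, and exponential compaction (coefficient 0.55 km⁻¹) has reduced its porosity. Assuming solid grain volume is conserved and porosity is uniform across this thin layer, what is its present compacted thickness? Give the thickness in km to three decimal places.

Porosity at 3.2 km: phi = 0.57·exp(−0.55×3.2) = 0.0981
Solid-volume conservation: h(1−phi) = h₀(1−phi₀) ⇒ h = h₀·(1−phi₀)/(1−phi)
h = 0.072 × (1 − 0.57)/(1 − 0.0981) = 0.072 × 0.4768 = 0.0343 km

0.034 km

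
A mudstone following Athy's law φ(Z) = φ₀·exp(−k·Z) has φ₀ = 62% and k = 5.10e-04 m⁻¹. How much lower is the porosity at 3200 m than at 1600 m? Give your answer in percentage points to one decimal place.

15.3 percentage points

Working in km (1 km = 1000 m; k in km⁻¹ = k in m⁻¹ × 1000):
φ(1.6) = 0.62·e^(−0.51×1.6) = 0.2742
φ(3.2) = 0.62·e^(−0.51×3.2) = 0.1212
Δφ = 0.2742 − 0.1212 = 0.1529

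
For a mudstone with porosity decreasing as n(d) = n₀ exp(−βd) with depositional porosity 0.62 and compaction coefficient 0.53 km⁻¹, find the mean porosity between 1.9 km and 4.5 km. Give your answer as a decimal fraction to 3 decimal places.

⟨n⟩ = (1/(d₂−d₁)) ∫ n₀ e^(−βd) dd = n₀·(e^(−β·d₁) − e^(−β·d₂)) / (β·(d₂−d₁))
e^(−0.53×1.9) = 0.3653; e^(−0.53×4.5) = 0.0921
⟨n⟩ = 0.62 × (0.3653 − 0.0921) / (0.53 × 2.6) = 0.62 × 0.1983 = 0.1229

0.123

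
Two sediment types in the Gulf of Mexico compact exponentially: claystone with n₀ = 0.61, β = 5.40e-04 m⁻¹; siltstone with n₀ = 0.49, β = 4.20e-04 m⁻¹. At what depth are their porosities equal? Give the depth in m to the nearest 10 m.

Working in km (1 km = 1000 m; β in km⁻¹ = β in m⁻¹ × 1000):
Set n₀ₐ e^(−βₐz) = n₀ᵦ e^(−βᵦz) ⇒ ln(n₀ₐ/n₀ᵦ) = (βₐ − βᵦ)·z
z = ln(0.61/0.49) / (0.54 − 0.42) = 0.2191 / 0.12 = 1.825 km

1830 m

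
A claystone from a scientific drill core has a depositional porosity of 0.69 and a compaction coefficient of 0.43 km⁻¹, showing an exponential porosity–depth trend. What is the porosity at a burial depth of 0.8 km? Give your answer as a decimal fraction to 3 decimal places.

phi = phi₀·exp(−c·z) = 0.69 × exp(−0.43 × 0.8) = 0.69 × exp(−0.344)
  = 0.69 × 0.7089 = 0.4892

0.489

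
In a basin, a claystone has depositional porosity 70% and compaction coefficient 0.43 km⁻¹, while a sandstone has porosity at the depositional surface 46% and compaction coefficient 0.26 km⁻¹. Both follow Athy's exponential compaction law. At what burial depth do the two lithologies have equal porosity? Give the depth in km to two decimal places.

Set phi₀ₐ e^(−kₐd) = phi₀ᵦ e^(−kᵦd) ⇒ ln(phi₀ₐ/phi₀ᵦ) = (kₐ − kᵦ)·d
d = ln(0.7/0.46) / (0.43 − 0.26) = 0.4199 / 0.17 = 2.470 km

2.47 km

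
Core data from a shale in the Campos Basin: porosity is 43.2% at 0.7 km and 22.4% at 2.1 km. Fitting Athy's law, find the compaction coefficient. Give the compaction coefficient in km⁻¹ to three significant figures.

Athy: φ(d) = φ₀ e^(−kd) ⇒ φ₁/φ₂ = e^{k(d₂−d₁)} ⇒ k = ln(φ₁/φ₂)/(d₂−d₁)
k = ln(0.432/0.224) / (2.1 − 0.7) = ln(1.929) / 1.4 = 0.6568 / 1.4 = 0.4691 km⁻¹

0.469 km⁻¹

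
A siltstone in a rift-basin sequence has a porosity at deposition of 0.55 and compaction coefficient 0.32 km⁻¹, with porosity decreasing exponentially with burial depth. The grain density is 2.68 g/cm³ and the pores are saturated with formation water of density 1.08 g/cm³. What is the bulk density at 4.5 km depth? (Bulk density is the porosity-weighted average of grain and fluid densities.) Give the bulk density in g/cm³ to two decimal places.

2.47 g/cm³

Porosity at depth: phi = 0.55·exp(−0.32×4.5) = 0.55×0.2369 = 0.1303
Bulk density: ρ_b = (1−phi)ρ_g + phi·ρ_f = 0.8697×2.68 + 0.1303×1.08
       = 2.331 + 0.141 = 2.472 g/cm³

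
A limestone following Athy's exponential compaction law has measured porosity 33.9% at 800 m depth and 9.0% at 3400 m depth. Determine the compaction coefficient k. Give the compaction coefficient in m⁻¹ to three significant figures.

Working in km (1 km = 1000 m; k in km⁻¹ = k in m⁻¹ × 1000):
Athy: phi(Z) = phi₀ e^(−kZ) ⇒ phi₁/phi₂ = e^{k(Z₂−Z₁)} ⇒ k = ln(phi₁/phi₂)/(Z₂−Z₁)
k = ln(0.339/0.09) / (3.4 − 0.8) = ln(3.767) / 2.6 = 1.3262 / 2.6 = 0.5101 km⁻¹

0.000510 m⁻¹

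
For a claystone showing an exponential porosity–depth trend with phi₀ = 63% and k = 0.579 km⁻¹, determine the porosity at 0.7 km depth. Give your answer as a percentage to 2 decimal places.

42.01%

phi = phi₀·exp(−k·z) = 0.63 × exp(−0.579 × 0.7) = 0.63 × exp(−0.4053)
  = 0.63 × 0.6668 = 0.4201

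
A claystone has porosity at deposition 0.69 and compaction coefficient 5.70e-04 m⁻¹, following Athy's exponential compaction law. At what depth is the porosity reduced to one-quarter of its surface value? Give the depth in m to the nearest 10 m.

Working in km (1 km = 1000 m; c in km⁻¹ = c in m⁻¹ × 1000):
n/n₀ = 1/4 ⇒ exp(−c·z) = 1/4 ⇒ z = ln(4) / c
z = 1.3863 / 0.57 = 2.432 km

2430 m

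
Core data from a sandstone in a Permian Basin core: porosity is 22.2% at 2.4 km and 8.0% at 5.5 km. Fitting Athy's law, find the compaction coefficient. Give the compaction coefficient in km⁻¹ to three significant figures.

Athy: φ(Z) = φ₀ e^(−kZ) ⇒ φ₁/φ₂ = e^{k(Z₂−Z₁)} ⇒ k = ln(φ₁/φ₂)/(Z₂−Z₁)
k = ln(0.222/0.08) / (5.5 − 2.4) = ln(2.775) / 3.1 = 1.0207 / 3.1 = 0.3292 km⁻¹

0.329 km⁻¹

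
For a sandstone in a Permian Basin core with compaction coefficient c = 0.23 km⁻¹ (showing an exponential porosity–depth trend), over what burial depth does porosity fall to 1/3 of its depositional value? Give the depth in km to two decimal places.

phi/phi₀ = 1/3 ⇒ exp(−c·Z) = 1/3 ⇒ Z = ln(3) / c
Z = 1.0986 / 0.23 = 4.777 km

4.78 km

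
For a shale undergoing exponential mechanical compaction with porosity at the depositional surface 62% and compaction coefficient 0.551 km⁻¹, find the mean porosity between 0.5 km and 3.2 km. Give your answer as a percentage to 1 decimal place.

24.5%

⟨φ⟩ = (1/(Z₂−Z₁)) ∫ φ₀ e^(−kZ) dZ = φ₀·(e^(−k·Z₁) − e^(−k·Z₂)) / (k·(Z₂−Z₁))
e^(−0.551×0.5) = 0.7592; e^(−0.551×3.2) = 0.1715
⟨φ⟩ = 0.62 × (0.7592 − 0.1715) / (0.551 × 2.7) = 0.62 × 0.3950 = 0.2449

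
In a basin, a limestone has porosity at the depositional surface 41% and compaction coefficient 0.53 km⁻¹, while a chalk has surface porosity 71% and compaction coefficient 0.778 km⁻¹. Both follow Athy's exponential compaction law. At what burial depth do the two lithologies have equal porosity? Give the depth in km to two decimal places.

2.21 km

Set n₀ₐ e^(−kₐz) = n₀ᵦ e^(−kᵦz) ⇒ ln(n₀ₐ/n₀ᵦ) = (kₐ − kᵦ)·z
z = ln(0.41/0.71) / (0.53 − 0.778) = -0.5491 / -0.248 = 2.214 km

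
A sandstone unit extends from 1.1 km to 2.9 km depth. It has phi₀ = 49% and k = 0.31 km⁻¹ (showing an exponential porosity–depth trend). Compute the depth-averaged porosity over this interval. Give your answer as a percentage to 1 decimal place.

⟨phi⟩ = (1/(z₂−z₁)) ∫ phi₀ e^(−kz) dz = phi₀·(e^(−k·z₁) − e^(−k·z₂)) / (k·(z₂−z₁))
e^(−0.31×1.1) = 0.7111; e^(−0.31×2.9) = 0.4070
⟨phi⟩ = 0.49 × (0.7111 − 0.4070) / (0.31 × 1.8) = 0.49 × 0.5450 = 0.2670

26.7%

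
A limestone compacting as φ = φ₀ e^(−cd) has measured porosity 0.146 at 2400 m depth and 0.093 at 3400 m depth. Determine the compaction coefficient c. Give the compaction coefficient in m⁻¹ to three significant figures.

Working in km (1 km = 1000 m; c in km⁻¹ = c in m⁻¹ × 1000):
Athy: φ(d) = φ₀ e^(−cd) ⇒ φ₁/φ₂ = e^{c(d₂−d₁)} ⇒ c = ln(φ₁/φ₂)/(d₂−d₁)
c = ln(0.146/0.093) / (3.4 − 2.4) = ln(1.57) / 1 = 0.4510 / 1 = 0.451 km⁻¹

0.000451 m⁻¹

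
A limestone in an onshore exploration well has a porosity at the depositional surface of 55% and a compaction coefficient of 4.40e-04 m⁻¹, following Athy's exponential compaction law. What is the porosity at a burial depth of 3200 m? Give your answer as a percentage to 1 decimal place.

Working in km (1 km = 1000 m; c in km⁻¹ = c in m⁻¹ × 1000):
φ = φ₀·exp(−c·Z) = 0.55 × exp(−0.44 × 3.2) = 0.55 × exp(−1.408)
  = 0.55 × 0.2446 = 0.1345

13.5%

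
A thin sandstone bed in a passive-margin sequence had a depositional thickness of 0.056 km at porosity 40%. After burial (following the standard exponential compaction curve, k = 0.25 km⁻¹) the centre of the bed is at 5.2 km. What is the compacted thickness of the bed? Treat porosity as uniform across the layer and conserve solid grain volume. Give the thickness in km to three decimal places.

0.038 km

Porosity at 5.2 km: n = 0.4·exp(−0.25×5.2) = 0.1090
Solid-volume conservation: h(1−n) = h₀(1−n₀) ⇒ h = h₀·(1−n₀)/(1−n)
h = 0.056 × (1 − 0.4)/(1 − 0.1090) = 0.056 × 0.6734 = 0.0377 km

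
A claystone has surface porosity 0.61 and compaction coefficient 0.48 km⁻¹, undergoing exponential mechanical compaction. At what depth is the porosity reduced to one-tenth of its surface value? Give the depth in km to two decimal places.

4.80 km

φ/φ₀ = 1/10 ⇒ exp(−k·z) = 1/10 ⇒ z = ln(10) / k
z = 2.3026 / 0.48 = 4.797 km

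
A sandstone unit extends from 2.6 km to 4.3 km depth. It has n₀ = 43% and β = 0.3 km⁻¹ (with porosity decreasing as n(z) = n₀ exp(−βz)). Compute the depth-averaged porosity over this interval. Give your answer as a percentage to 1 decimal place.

15.4%

⟨n⟩ = (1/(z₂−z₁)) ∫ n₀ e^(−βz) dz = n₀·(e^(−β·z₁) − e^(−β·z₂)) / (β·(z₂−z₁))
e^(−0.3×2.6) = 0.4584; e^(−0.3×4.3) = 0.2753
⟨n⟩ = 0.43 × (0.4584 − 0.2753) / (0.3 × 1.7) = 0.43 × 0.3591 = 0.1544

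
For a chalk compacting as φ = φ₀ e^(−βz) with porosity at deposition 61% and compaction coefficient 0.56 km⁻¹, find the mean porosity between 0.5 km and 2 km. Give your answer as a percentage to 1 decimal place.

31.2%

⟨φ⟩ = (1/(z₂−z₁)) ∫ φ₀ e^(−βz) dz = φ₀·(e^(−β·z₁) − e^(−β·z₂)) / (β·(z₂−z₁))
e^(−0.56×0.5) = 0.7558; e^(−0.56×2) = 0.3263
⟨φ⟩ = 0.61 × (0.7558 − 0.3263) / (0.56 × 1.5) = 0.61 × 0.5113 = 0.3119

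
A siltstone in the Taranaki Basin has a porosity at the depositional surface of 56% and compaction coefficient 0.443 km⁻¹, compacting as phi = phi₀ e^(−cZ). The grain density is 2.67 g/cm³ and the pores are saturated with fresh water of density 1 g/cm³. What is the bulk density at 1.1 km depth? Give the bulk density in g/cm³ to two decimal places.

Porosity at depth: phi = 0.56·exp(−0.443×1.1) = 0.56×0.6143 = 0.3440
Bulk density: ρ_b = (1−phi)ρ_g + phi·ρ_f = 0.6560×2.67 + 0.3440×1
       = 1.752 + 0.344 = 2.096 g/cm³

2.10 g/cm³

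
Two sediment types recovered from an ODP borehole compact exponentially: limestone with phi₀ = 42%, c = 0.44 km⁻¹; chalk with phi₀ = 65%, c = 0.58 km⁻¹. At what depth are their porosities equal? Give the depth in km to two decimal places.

3.12 km

Set phi₀ₐ e^(−cₐd) = phi₀ᵦ e^(−cᵦd) ⇒ ln(phi₀ₐ/phi₀ᵦ) = (cₐ − cᵦ)·d
d = ln(0.42/0.65) / (0.44 − 0.58) = -0.4367 / -0.14 = 3.119 km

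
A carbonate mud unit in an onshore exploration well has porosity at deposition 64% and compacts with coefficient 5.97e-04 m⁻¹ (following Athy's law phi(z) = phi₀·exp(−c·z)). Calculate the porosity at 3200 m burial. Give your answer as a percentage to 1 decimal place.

9.5%

Working in km (1 km = 1000 m; c in km⁻¹ = c in m⁻¹ × 1000):
phi = phi₀·exp(−c·z) = 0.64 × exp(−0.597 × 3.2) = 0.64 × exp(−1.91)
  = 0.64 × 0.1480 = 0.0947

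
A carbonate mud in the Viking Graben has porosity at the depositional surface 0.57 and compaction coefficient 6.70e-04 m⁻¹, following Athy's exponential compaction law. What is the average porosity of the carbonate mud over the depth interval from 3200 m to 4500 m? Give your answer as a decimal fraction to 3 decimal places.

Working in km (1 km = 1000 m; k in km⁻¹ = k in m⁻¹ × 1000):
⟨n⟩ = (1/(Z₂−Z₁)) ∫ n₀ e^(−kZ) dZ = n₀·(e^(−k·Z₁) − e^(−k·Z₂)) / (k·(Z₂−Z₁))
e^(−0.67×3.2) = 0.1172; e^(−0.67×4.5) = 0.0490
⟨n⟩ = 0.57 × (0.1172 − 0.0490) / (0.67 × 1.3) = 0.57 × 0.0782 = 0.0446

0.045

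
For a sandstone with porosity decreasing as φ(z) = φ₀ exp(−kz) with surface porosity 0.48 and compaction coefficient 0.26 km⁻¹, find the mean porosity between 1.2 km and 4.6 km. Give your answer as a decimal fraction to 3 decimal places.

0.233

⟨φ⟩ = (1/(z₂−z₁)) ∫ φ₀ e^(−kz) dz = φ₀·(e^(−k·z₁) − e^(−k·z₂)) / (k·(z₂−z₁))
e^(−0.26×1.2) = 0.7320; e^(−0.26×4.6) = 0.3024
⟨φ⟩ = 0.48 × (0.7320 − 0.3024) / (0.26 × 3.4) = 0.48 × 0.4860 = 0.2333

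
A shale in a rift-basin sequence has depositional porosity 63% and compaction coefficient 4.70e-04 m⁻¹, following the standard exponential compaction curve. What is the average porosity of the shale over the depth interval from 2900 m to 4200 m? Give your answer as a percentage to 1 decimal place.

Working in km (1 km = 1000 m; c in km⁻¹ = c in m⁻¹ × 1000):
⟨φ⟩ = (1/(Z₂−Z₁)) ∫ φ₀ e^(−cZ) dZ = φ₀·(e^(−c·Z₁) − e^(−c·Z₂)) / (c·(Z₂−Z₁))
e^(−0.47×2.9) = 0.2559; e^(−0.47×4.2) = 0.1389
⟨φ⟩ = 0.63 × (0.2559 − 0.1389) / (0.47 × 1.3) = 0.63 × 0.1915 = 0.1206

12.1%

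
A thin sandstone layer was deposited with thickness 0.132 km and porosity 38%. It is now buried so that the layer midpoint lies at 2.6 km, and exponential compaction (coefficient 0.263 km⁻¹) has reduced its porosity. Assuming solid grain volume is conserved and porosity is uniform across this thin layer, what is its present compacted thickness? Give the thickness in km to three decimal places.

0.101 km

Porosity at 2.6 km: n = 0.38·exp(−0.263×2.6) = 0.1918
Solid-volume conservation: h(1−n) = h₀(1−n₀) ⇒ h = h₀·(1−n₀)/(1−n)
h = 0.132 × (1 − 0.38)/(1 − 0.1918) = 0.132 × 0.7671 = 0.1013 km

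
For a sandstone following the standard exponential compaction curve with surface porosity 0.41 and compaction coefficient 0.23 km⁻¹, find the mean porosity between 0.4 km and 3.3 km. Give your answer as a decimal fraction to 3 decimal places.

0.273

⟨phi⟩ = (1/(z₂−z₁)) ∫ phi₀ e^(−βz) dz = phi₀·(e^(−β·z₁) − e^(−β·z₂)) / (β·(z₂−z₁))
e^(−0.23×0.4) = 0.9121; e^(−0.23×3.3) = 0.4681
⟨phi⟩ = 0.41 × (0.9121 − 0.4681) / (0.23 × 2.9) = 0.41 × 0.6656 = 0.2729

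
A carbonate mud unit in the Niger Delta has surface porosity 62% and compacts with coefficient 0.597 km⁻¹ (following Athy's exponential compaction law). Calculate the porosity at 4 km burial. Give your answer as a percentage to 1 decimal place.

5.7%

φ = φ₀·exp(−β·z) = 0.62 × exp(−0.597 × 4) = 0.62 × exp(−2.388)
  = 0.62 × 0.0918 = 0.0569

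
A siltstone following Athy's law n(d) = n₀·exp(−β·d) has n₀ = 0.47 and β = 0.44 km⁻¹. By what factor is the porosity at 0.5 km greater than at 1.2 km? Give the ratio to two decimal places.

n(d₁)/n(d₂) = e^(−β·d₁)/e^(−β·d₂) = e^{β(d₂−d₁)}
= exp(0.44 × 0.7) = exp(0.308) = 1.3607

1.36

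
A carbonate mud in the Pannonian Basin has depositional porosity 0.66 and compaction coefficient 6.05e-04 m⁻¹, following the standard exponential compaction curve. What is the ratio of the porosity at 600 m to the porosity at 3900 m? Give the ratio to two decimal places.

Working in km (1 km = 1000 m; k in km⁻¹ = k in m⁻¹ × 1000):
φ(z₁)/φ(z₂) = e^(−k·z₁)/e^(−k·z₂) = e^{k(z₂−z₁)}
= exp(0.605 × 3.3) = exp(1.996) = 7.3632

7.36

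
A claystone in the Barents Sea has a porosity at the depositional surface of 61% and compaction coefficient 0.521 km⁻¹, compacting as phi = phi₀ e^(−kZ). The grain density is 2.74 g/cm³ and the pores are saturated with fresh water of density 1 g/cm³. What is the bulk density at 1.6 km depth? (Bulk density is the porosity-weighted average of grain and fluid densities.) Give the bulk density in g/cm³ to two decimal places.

Porosity at depth: phi = 0.61·exp(−0.521×1.6) = 0.61×0.4345 = 0.2650
Bulk density: ρ_b = (1−phi)ρ_g + phi·ρ_f = 0.7350×2.74 + 0.2650×1
       = 2.014 + 0.265 = 2.279 g/cm³

2.28 g/cm³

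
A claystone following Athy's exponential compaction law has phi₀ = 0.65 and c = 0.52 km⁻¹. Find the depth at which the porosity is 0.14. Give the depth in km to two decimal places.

Invert Athy's law: Z = ln(phi₀/phi) / c
Z = ln(0.65/0.14) / 0.52 = ln(4.643) / 0.52 = 1.5353 / 0.52 = 2.953 km

2.95 km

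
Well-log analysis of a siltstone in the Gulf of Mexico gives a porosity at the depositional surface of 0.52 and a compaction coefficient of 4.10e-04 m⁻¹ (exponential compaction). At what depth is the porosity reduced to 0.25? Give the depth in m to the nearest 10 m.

1790 m

Working in km (1 km = 1000 m; c in km⁻¹ = c in m⁻¹ × 1000):
Invert Athy's law: d = ln(phi₀/phi) / c
d = ln(0.52/0.25) / 0.41 = ln(2.08) / 0.41 = 0.7324 / 0.41 = 1.786 km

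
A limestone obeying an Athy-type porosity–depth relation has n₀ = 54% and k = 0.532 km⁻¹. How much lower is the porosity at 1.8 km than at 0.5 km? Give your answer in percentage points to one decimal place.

20.7 percentage points

n(0.5) = 0.54·e^(−0.532×0.5) = 0.4139
n(1.8) = 0.54·e^(−0.532×1.8) = 0.2073
Δn = 0.4139 − 0.2073 = 0.2066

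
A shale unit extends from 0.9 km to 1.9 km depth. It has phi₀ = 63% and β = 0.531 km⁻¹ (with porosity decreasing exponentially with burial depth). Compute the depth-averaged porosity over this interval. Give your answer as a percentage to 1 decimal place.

30.3%

⟨phi⟩ = (1/(d₂−d₁)) ∫ phi₀ e^(−βd) dd = phi₀·(e^(−β·d₁) − e^(−β·d₂)) / (β·(d₂−d₁))
e^(−0.531×0.9) = 0.6201; e^(−0.531×1.9) = 0.3646
⟨phi⟩ = 0.63 × (0.6201 − 0.3646) / (0.531 × 1) = 0.63 × 0.4811 = 0.3031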